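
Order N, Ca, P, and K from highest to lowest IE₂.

K > N > P > Ca

The second ionization energy removes an electron from the +1 ion. For each element: N⁺ still has 4 valence electrons; Ca⁺ still has 1 valence electron; P⁺ still has 4 valence electrons; K⁺ is the bare [Ar] core.
Breaking into a closed-shell core is much more expensive than removing a leftover valence electron — K has the largest IE_2 here.
Valence configurations: N⁺ [He]2s²2p², Ca⁺ [Ar]4s¹, P⁺ [Ne]3s²3p².
Tabulated IE_2 (kJ/mol): N 2856, Ca 1145, P 1907, K 3052.
Putting it together, IE_2: Ca < P < N < K.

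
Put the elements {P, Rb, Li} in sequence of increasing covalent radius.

Li is in period 2, group 1; P is in period 3, group 15; Rb is in period 5, group 1.
Across a period the added protons contract the valence shell; down a group each new principal shell makes the atom larger.
These span different periods and groups, so the two trends combine.
Li > P: the two effects oppose for this pair; the across-period effect wins (133 vs 111 pm).
Rb > Li: they share group 1; the group trend gives Rb the larger value.
Approximate values (pm): Li 133, P 111, Rb 210.
So from smallest to largest: P < Li < Rb.

P, Li, Rb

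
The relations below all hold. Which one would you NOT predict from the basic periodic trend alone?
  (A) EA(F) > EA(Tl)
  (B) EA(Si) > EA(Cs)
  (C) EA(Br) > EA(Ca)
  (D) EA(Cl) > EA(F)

The general trend: electron affinity increases across a period and decreases down a group.
(A) F (period 2, group 17) vs Tl (period 6, group 13): the stated order agrees with the simple trend.
(B) Si (period 3, group 14) vs Cs (period 6, group 1): the stated order agrees with the simple trend.
(C) Br (period 4, group 17) vs Ca (period 4, group 2): the stated order agrees with the simple trend.
(D) Cl (period 3, group 17) vs F (period 2, group 17): the stated order contradicts the simple trend.
The exception is (D): F's small 2p subshell makes the incoming electron feel strong e⁻–e⁻ repulsion, so Cl actually releases more energy on gaining an electron.

(D)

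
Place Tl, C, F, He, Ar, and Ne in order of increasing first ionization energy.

Tl < C < Ar < F < Ne < He

He is in period 1, group 18; C is in period 2, group 14; F is in period 2, group 17; Ne is in period 2, group 18; Ar is in period 3, group 18; Tl is in period 6, group 13.
First ionization energy rises across a period (greater Z_eff holds electrons more tightly) and falls down a group (valence electrons are farther from the nucleus).
Neither a single period nor a single group — weigh both effects.
C > Tl: both effects reinforce here, so C is clearly the higher of the two.
Ar > C: period and group pull opposite ways; the across-period shift dominates (1521 vs 1086 kJ/mol).
F > Ar: the two effects oppose for this pair; the down-group effect wins (1681 vs 1521 kJ/mol).
Ne > F: Ne lies to the right of F in period 2, so the across-period effect alone puts Ne higher.
He > Ne: He sits above Ne in group 18, so the down-group effect alone puts He higher.
Approximate values (kJ/mol): He 2372, C 1086, F 1681, Ne 2081, Ar 1521, Tl 589.
So from lowest to highest: Tl < C < Ar < F < Ne < He.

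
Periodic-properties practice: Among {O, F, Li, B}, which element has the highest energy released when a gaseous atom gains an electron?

Li is in period 2, group 1; B is in period 2, group 13; O is in period 2, group 16; F is in period 2, group 17.
EA tends to increase across a period and decrease down a group, though the pattern is less regular than for IE or radius.
All lie in period 2; the across-period trend (electron affinity increases left to right) applies, with the exception below.
Note the exception: Li has a higher electron affinity than B, contrary to the simple trend — B's ns²np¹ configuration gives only a small electron affinity — the sparsely filled np subshell binds an added electron weakly.
Approximate values (kJ/mol): Li 60, B 27, O 141, F 328.
The highest energy released when a gaseous atom gains an electron among these belongs to F.

F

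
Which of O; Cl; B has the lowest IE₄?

Cl

Consider each +3 ion: O³⁺ still has 3 valence electrons; Cl³⁺ still has 4 valence electrons; B³⁺ is the bare [He] core.
Core electrons are held far more tightly than valence electrons, so B tops the IE_4 order.
Valence configurations: O³⁺ [He]2s²2p¹, Cl³⁺ [Ne]3s²3p².
The numbers (kJ/mol): O 7469, Cl 5159, B 25026.
Overall IE_4 order: Cl < O < B.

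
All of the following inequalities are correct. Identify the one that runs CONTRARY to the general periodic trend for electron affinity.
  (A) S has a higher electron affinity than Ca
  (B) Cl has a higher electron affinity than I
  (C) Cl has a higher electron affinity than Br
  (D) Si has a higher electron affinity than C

The general trend: electron affinity increases across a period and decreases down a group.
(A) S (period 3, group 16) vs Ca (period 4, group 2): the stated order agrees with the simple trend.
(B) Cl (period 3, group 17) vs I (period 5, group 17): the stated order agrees with the simple trend.
(C) Cl (period 3, group 17) vs Br (period 4, group 17): the stated order agrees with the simple trend.
(D) Si (period 3, group 14) vs C (period 2, group 14): the stated order contradicts the simple trend.
The exception is (D): Si's larger, more diffuse 3p orbitals accept an added electron slightly more readily than C's compact 2p.

(D)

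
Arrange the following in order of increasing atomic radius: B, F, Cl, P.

F, B, Cl, P

B is in period 2, group 13; F is in period 2, group 17; P is in period 3, group 15; Cl is in period 3, group 17.
Across a period the added protons contract the valence shell; down a group each new principal shell makes the atom larger.
Neither a single period nor a single group — weigh both effects.
B > F: both are in period 2; the period trend gives B the larger value.
Cl > B: period and group pull opposite ways; the down-group shift dominates (99 vs 85 pm).
P > Cl: both are in period 3; the period trend gives P the larger value.
Approximate values (pm): B 85, F 64, P 111, Cl 99.
So from smallest to largest: F < B < Cl < P.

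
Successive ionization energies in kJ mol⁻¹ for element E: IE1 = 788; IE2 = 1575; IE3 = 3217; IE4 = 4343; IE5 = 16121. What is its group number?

Group 14

Look for the largest jump between consecutive ionization energies: IE5/IE4 ≈ 3.7, far larger than any earlier ratio.
That jump marks the point where a core electron is being removed. So the atom has 4 valence electrons.
A main-group element with 4 valence electrons is in group 14.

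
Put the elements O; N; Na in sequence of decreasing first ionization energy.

N > O > Na

N is in period 2, group 15; O is in period 2, group 16; Na is in period 3, group 1.
Removing the outermost electron gets harder across a period and easier down a group.
These span different periods and groups, so the two trends combine.
O > Na: both effects reinforce here, so O is clearly the higher of the two.
N > O: this pair runs against the simple trend — see the exception note.
Note the exception: N has a higher first ionization energy than O, contrary to the simple trend — pairing an electron in O's 2p⁴ costs repulsion energy, so O ionizes more easily than half-filled N (2p³).
Approximate values (kJ/mol): N 1402, O 1314, Na 496.
So from highest to lowest: N > O > Na.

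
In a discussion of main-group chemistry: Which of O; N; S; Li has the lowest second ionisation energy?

S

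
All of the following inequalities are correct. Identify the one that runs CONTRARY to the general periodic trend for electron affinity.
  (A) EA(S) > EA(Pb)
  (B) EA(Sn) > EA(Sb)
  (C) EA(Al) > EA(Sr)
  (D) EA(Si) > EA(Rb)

(B)

The general trend: electron affinity increases across a period and decreases down a group.
(A) S (period 3, group 16) vs Pb (period 6, group 14): the stated order agrees with the simple trend.
(B) Sn (period 5, group 14) vs Sb (period 5, group 15): the stated order contradicts the simple trend.
(C) Al (period 3, group 13) vs Sr (period 5, group 2): the stated order agrees with the simple trend.
(D) Si (period 3, group 14) vs Rb (period 5, group 1): the stated order agrees with the simple trend.
The exception is (B): adding an electron to Sb's half-filled 5p³ is unfavourable, so Sn has the more exothermic EA.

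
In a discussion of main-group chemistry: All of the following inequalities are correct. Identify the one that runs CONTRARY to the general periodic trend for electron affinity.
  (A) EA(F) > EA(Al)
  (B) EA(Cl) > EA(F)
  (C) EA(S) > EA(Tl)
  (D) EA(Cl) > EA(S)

(B)

The general trend: electron affinity increases across a period and decreases down a group.
(A) F (period 2, group 17) vs Al (period 3, group 13): the stated order agrees with the simple trend.
(B) Cl (period 3, group 17) vs F (period 2, group 17): the stated order contradicts the simple trend.
(C) S (period 3, group 16) vs Tl (period 6, group 13): the stated order agrees with the simple trend.
(D) Cl (period 3, group 17) vs S (period 3, group 16): the stated order agrees with the simple trend.
The exception is (B): F's small 2p subshell makes the incoming electron feel strong e⁻–e⁻ repulsion, so Cl actually releases more energy on gaining an electron.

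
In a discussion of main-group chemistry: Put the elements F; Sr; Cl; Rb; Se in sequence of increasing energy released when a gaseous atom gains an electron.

Sr, Rb, Se, F, Cl

F is in period 2, group 17; Cl is in period 3, group 17; Se is in period 4, group 16; Rb is in period 5, group 1; Sr is in period 5, group 2.
Adding an electron releases more energy for atoms nearer the top right (short of the noble gases).
Here both period and group differ, so the two effects have to be weighed against each other.
Rb > Sr: this pair runs against the simple trend — see the exception note.
Se > Rb: both effects reinforce here, so Se is clearly the higher of the two.
F > Se: relative to Se, both the across-period and down-group shifts push F's electron affinity up.
Cl > F: this pair runs against the simple trend — see the exception note.
Note the exception: Rb has a higher electron affinity than Sr, contrary to the simple trend — adding an electron to Sr (ns²) has to open a new, higher-energy np subshell, which is unfavourable.
Note the exception: Cl has a higher electron affinity than F, contrary to the simple trend — F's small 2p subshell makes the incoming electron feel strong e⁻–e⁻ repulsion, so Cl actually releases more energy on gaining an electron.
Tabulated electron affinity (kJ/mol): F 328, Cl 349, Se 195, Rb 47, Sr 5.
So from lowest to highest: Sr < Rb < Se < F < Cl.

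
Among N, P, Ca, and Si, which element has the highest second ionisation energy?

IE_2 is the cost of taking one more electron from the +1 cation: N⁺ still has 4 valence electrons; P⁺ still has 4 valence electrons; Ca⁺ still has 1 valence electron; Si⁺ still has 3 valence electrons.
All are still removing valence electrons, so compare the +1 ions as you would atoms: IE_2 generally rises across a period (higher Z_eff) and falls down a group (larger shell), subject to the usual subshell exceptions.
Valence configurations: N⁺ [He]2s²2p², P⁺ [Ne]3s²3p², Ca⁺ [Ar]4s¹, Si⁺ [Ne]3s²3p¹.
The numbers (kJ/mol): N 2856, P 1907, Ca 1145, Si 1577.
So the second ionization energies run Ca < Si < P < N.

N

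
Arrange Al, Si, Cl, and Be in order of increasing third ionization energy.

Consider each +2 ion: Al²⁺ still has 1 valence electron; Si²⁺ still has 2 valence electrons; Cl²⁺ still has 5 valence electrons; Be²⁺ is the bare [He] core.
Breaking into a closed-shell core is much more expensive than removing a leftover valence electron — Be has the largest IE_3 here.
Valence configurations: Al²⁺ [Ne]3s¹, Si²⁺ [Ne]3s², Cl²⁺ [Ne]3s²3p³.
The numbers (kJ/mol): Al 2745, Si 3232, Cl 3822, Be 14849.
So the third ionization energies run Al < Si < Cl < Be.

Al < Si < Cl < Be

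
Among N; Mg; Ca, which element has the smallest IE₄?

Ca

The fourth ionization energy removes an electron from the +3 ion. For each element: N³⁺ still has 2 valence electrons; Mg³⁺ is already 1 electron into the core; Ca³⁺ is already 1 electron into the core.
Usually core removal costs more than valence removal, but here the competition is close: a tightly held n=2 valence electron can cost more to remove than an n=3 core electron, so the actual values have to decide it.
Tabulated IE_4 (kJ/mol): N 7475, Mg 10543, Ca 6491.
Putting it together, IE_4: Ca < N < Mg.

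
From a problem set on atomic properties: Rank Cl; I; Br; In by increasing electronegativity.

In < I < Br < Cl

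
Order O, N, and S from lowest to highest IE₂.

S < N < O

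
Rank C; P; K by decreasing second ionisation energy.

K, C, P

IE_2 is the cost of taking one more electron from the +1 cation: C⁺ still has 3 valence electrons; P⁺ still has 4 valence electrons; K⁺ is the bare [Ar] core.
Pulling an electron out of a noble-gas core costs far more than removing a remaining valence electron, so K sits at the high end of IE_2.
Valence configurations: C⁺ [He]2s²2p¹, P⁺ [Ne]3s²3p².
Approximate IE_2 values (kJ/mol): C 2353, P 1907, K 3052.
Hence IE_2: P < C < K.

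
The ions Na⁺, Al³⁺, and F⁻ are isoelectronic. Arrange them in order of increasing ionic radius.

Al³⁺ < Na⁺ < F⁻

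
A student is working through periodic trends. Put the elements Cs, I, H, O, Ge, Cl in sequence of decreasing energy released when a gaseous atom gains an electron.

Cl > I > O > Ge > H > Cs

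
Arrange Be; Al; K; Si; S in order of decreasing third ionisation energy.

Be > K > S > Si > Al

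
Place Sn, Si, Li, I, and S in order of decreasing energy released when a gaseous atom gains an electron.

I, S, Si, Sn, Li

Li is in period 2, group 1; Si is in period 3, group 14; S is in period 3, group 16; Sn is in period 5, group 14; I is in period 5, group 17.
Electron affinity generally becomes more exothermic across a period toward the halogens and less exothermic down a group.
These span different periods and groups, so the two trends combine.
Sn > Li: period and group pull opposite ways; the across-period shift dominates (107 vs 60 kJ/mol).
Si > Sn: Si sits above Sn in group 14, so the down-group effect alone puts Si higher.
S > Si: both are in period 3; the period trend gives S the larger value.
I > S: the two effects oppose for this pair; the across-period effect wins (295 vs 200 kJ/mol).
For reference (kJ/mol): Li 60, Si 134, S 200, Sn 107, I 295.
So from highest to lowest: I > S > Si > Sn > Li.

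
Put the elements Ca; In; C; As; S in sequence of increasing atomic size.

C is in period 2, group 14; S is in period 3, group 16; Ca is in period 4, group 2; As is in period 4, group 15; In is in period 5, group 13.
Radius decreases left→right (rising Z_eff, same n) and increases top→bottom (higher n).
These span different periods and groups, so the two trends combine.
S > C: the two effects oppose for this pair; the down-group effect wins (103 vs 75 pm).
As > S: relative to S, both the across-period and down-group shifts push As's atomic radius up.
In > As: relative to As, both the across-period and down-group shifts push In's atomic radius up.
Ca > In: the two effects oppose for this pair; the across-period effect wins (171 vs 142 pm).
Approximate values (pm): C 75, S 103, Ca 171, As 121, In 142.
So from smallest to largest: C < S < As < In < Ca.

C, S, As, In, Ca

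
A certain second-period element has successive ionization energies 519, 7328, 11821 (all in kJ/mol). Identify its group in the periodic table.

Group 1

Look for the largest jump between consecutive ionization energies: IE2/IE1 ≈ 14.1, far larger than any earlier ratio.
That jump marks the point where a core electron is being removed. So the atom has 1 valence electron.
A main-group element with 1 valence electron is in group 1.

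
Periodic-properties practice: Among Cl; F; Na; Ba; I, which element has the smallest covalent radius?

F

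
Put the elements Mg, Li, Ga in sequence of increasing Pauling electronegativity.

EN rises left→right (higher Z_eff, smaller atoms) and falls top→bottom (larger, more shielded atoms).
A diagonal step moves right (one effect) and down (the opposite effect) at once.
Mg > Li: the two effects oppose for this pair; the across-period effect wins (1.31 vs 0.98).
Ga > Mg: period and group pull opposite ways; the across-period shift dominates (1.81 vs 1.31).
For reference (Pauling): Li 0.98, Mg 1.31, Ga 1.81.
So from lowest to highest: Li < Mg < Ga.

Li, Mg, Ga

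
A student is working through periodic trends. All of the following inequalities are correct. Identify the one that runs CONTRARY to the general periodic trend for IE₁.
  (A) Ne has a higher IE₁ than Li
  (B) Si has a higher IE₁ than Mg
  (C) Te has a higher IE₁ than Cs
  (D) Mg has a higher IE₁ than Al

(D)

The general trend: IE₁ increases across a period and decreases down a group.
(A) Ne (period 2, group 18) vs Li (period 2, group 1): the stated order agrees with the simple trend.
(B) Si (period 3, group 14) vs Mg (period 3, group 2): the stated order agrees with the simple trend.
(C) Te (period 5, group 16) vs Cs (period 6, group 1): the stated order agrees with the simple trend.
(D) Mg (period 3, group 2) vs Al (period 3, group 13): the stated order contradicts the simple trend.
The exception is (D): Al's single 3p electron is easier to remove than one from Mg's filled 3s².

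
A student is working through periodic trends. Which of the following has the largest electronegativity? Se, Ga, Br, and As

Ga is in period 4, group 13; As is in period 4, group 15; Se is in period 4, group 16; Br is in period 4, group 17.
Electronegativity increases across a period and decreases down a group, tracking effective nuclear charge and atomic size.
All lie in period 4, so electronegativity increases left to right.
The largest electronegativity among these belongs to Br.

Br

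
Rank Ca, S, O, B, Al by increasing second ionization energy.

Ca < Al < S < B < O

The second ionization energy removes an electron from the +1 ion. For each element: Ca⁺ still has 1 valence electron; S⁺ still has 5 valence electrons; O⁺ still has 5 valence electrons; B⁺ still has 2 valence electrons; Al⁺ still has 2 valence electrons.
All are still removing valence electrons, so compare the +1 ions as you would atoms: IE_2 generally rises across a period (higher Z_eff) and falls down a group (larger shell), subject to the usual subshell exceptions.
Valence configurations: Ca⁺ [Ar]4s¹, S⁺ [Ne]3s²3p³, O⁺ [He]2s²2p³, B⁺ [He]2s², Al⁺ [Ne]3s².
The numbers (kJ/mol): Ca 1145, S 2252, O 3388, B 2427, Al 1817.
Putting it together, IE_2: Ca < Al < S < B < O.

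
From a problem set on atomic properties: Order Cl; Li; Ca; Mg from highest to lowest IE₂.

Li > Cl > Mg > Ca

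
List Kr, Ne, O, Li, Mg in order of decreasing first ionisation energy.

Li is in period 2, group 1; O is in period 2, group 16; Ne is in period 2, group 18; Mg is in period 3, group 2; Kr is in period 4, group 18.
Removing the outermost electron gets harder across a period and easier down a group.
These span different periods and groups, so the two trends combine.
Mg > Li: the two effects oppose for this pair; the across-period effect wins (738 vs 520 kJ/mol).
O > Mg: relative to Mg, both the across-period and down-group shifts push O's first ionization energy up.
Kr > O: the two effects oppose for this pair; the across-period effect wins (1351 vs 1314 kJ/mol).
Ne > Kr: Ne sits above Kr in group 18, so the down-group effect alone puts Ne higher.
For reference (kJ/mol): Li 520, O 1314, Ne 2081, Mg 738, Kr 1351.
So from highest to lowest: Ne > Kr > O > Mg > Li.

Ne, Kr, O, Mg, Li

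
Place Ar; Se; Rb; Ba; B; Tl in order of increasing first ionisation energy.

Rb < Ba < Tl < B < Se < Ar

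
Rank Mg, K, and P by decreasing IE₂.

K > P > Mg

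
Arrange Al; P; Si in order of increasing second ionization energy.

Si, Al, P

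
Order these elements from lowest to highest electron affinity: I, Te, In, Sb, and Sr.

Sr < In < Sb < Te < I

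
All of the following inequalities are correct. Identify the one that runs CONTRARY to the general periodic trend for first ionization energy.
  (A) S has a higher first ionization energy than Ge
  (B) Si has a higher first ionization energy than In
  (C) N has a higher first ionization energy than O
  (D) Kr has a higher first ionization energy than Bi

(C)

The general trend: first ionization energy increases across a period and decreases down a group.
(A) S (period 3, group 16) vs Ge (period 4, group 14): the stated order agrees with the simple trend.
(B) Si (period 3, group 14) vs In (period 5, group 13): the stated order agrees with the simple trend.
(C) N (period 2, group 15) vs O (period 2, group 16): the stated order contradicts the simple trend.
(D) Kr (period 4, group 18) vs Bi (period 6, group 15): the stated order agrees with the simple trend.
The exception is (C): pairing an electron in O's 2p⁴ costs repulsion energy, so O ionizes more easily than half-filled N (2p³).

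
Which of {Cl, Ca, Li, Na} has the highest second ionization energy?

After 1 electron has been removed, what remains? Cl⁺ still has 6 valence electrons; Ca⁺ still has 1 valence electron; Li⁺ is the bare [He] core; Na⁺ is the bare [Ne] core.
Pulling an electron out of a noble-gas core costs far more than removing a remaining valence electron, so Na and Li sit at the high end of IE_2.
Valence configurations: Cl⁺ [Ne]3s²3p⁴, Ca⁺ [Ar]4s¹.
Approximate IE_2 values (kJ/mol): Cl 2298, Ca 1145, Li 7298, Na 4562.
Overall IE_2 order: Ca < Cl < Na < Li.

Li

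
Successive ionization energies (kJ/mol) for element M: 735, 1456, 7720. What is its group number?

Group 2

Look for the largest jump between consecutive ionization energies: IE3/IE2 ≈ 5.3, far larger than any earlier ratio.
That jump marks the point where a core electron is being removed. So the atom has 2 valence electrons.
A main-group element with 2 valence electrons is in group 2.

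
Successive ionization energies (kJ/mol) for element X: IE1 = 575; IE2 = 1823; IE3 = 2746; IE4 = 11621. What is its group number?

Group 13

Look for the largest jump between consecutive ionization energies: IE4/IE3 ≈ 4.2, far larger than any earlier ratio.
That jump marks the point where a core electron is being removed. So the atom has 3 valence electrons.
A main-group element with 3 valence electrons is in group 13.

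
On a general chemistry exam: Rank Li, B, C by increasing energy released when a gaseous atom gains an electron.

B, Li, C

Atoms with high Z_eff and room in the valence shell (especially the halogens) have the most exothermic electron affinities.
All lie in period 2; the across-period trend (electron affinity increases left to right) applies, with the exception below.
Note the exception: Li has a higher electron affinity than B, contrary to the simple trend — B's ns²np¹ configuration gives only a small electron affinity — the sparsely filled np subshell binds an added electron weakly.
Tabulated electron affinity (kJ/mol): Li 60, B 27, C 122.
So from lowest to highest: B < Li < C.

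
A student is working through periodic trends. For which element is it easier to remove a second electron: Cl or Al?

After 1 electron has been removed, what remains? Cl⁺ still has 6 valence electrons; Al⁺ still has 2 valence electrons.
All are still removing valence electrons, so compare the +1 ions as you would atoms: IE_2 generally rises across a period (higher Z_eff) and falls down a group (larger shell), subject to the usual subshell exceptions.
Valence configurations: Cl⁺ [Ne]3s²3p⁴, Al⁺ [Ne]3s².
Tabulated IE_2 (kJ/mol): Cl 2298, Al 1817.
So the second ionization energies run Al < Cl.

Al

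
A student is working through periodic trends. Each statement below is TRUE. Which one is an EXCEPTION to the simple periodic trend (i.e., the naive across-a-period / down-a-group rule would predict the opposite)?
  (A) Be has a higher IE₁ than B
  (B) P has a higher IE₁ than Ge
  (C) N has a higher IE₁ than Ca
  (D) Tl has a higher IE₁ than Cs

The general trend: IE₁ increases across a period and decreases down a group.
(A) Be (period 2, group 2) vs B (period 2, group 13): the stated order contradicts the simple trend.
(B) P (period 3, group 15) vs Ge (period 4, group 14): the stated order agrees with the simple trend.
(C) N (period 2, group 15) vs Ca (period 4, group 2): the stated order agrees with the simple trend.
(D) Tl (period 6, group 13) vs Cs (period 6, group 1): the stated order agrees with the simple trend.
The exception is (A): removing B's lone 2p electron is easier than breaking Be's filled 2s².

(A)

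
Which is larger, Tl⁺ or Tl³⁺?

Tl⁺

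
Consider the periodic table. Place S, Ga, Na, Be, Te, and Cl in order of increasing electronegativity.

Na, Be, Ga, Te, S, Cl

Be is in period 2, group 2; Na is in period 3, group 1; S is in period 3, group 16; Cl is in period 3, group 17; Ga is in period 4, group 13; Te is in period 5, group 16.
Atoms toward the upper right of the periodic table pull bonding electrons most strongly.
Here both period and group differ, so the two effects have to be weighed against each other.
Be > Na: both effects reinforce here, so Be is clearly the higher of the two.
Ga > Be: the two effects oppose for this pair; the across-period effect wins (1.81 vs 1.57).
Te > Ga: period and group pull opposite ways; the across-period shift dominates (2.10 vs 1.81).
S > Te: they share group 16; the group trend gives S the larger value.
Cl > S: both are in period 3; the period trend gives Cl the larger value.
For reference (Pauling): Be 1.57, Na 0.93, S 2.58, Cl 3.16, Ga 1.81, Te 2.10.
So from lowest to highest: Na < Be < Ga < Te < S < Cl.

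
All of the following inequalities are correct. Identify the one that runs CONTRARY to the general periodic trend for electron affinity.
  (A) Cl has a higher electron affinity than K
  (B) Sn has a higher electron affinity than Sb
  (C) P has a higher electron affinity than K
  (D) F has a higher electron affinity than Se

(B)

The general trend: electron affinity increases across a period and decreases down a group.
(A) Cl (period 3, group 17) vs K (period 4, group 1): the stated order agrees with the simple trend.
(B) Sn (period 5, group 14) vs Sb (period 5, group 15): the stated order contradicts the simple trend.
(C) P (period 3, group 15) vs K (period 4, group 1): the stated order agrees with the simple trend.
(D) F (period 2, group 17) vs Se (period 4, group 16): the stated order agrees with the simple trend.
The exception is (B): adding an electron to Sb's half-filled 5p³ is unfavourable, so Sn has the more exothermic EA.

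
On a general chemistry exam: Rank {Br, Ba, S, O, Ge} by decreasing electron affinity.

O is in period 2, group 16; S is in period 3, group 16; Ge is in period 4, group 14; Br is in period 4, group 17; Ba is in period 6, group 2.
Atoms with high Z_eff and room in the valence shell (especially the halogens) have the most exothermic electron affinities.
Neither a single period nor a single group — weigh both effects.
Ge > Ba: both effects reinforce here, so Ge is clearly the higher of the two.
O > Ge: both effects reinforce here, so O is clearly the higher of the two.
S > O: this pair runs against the simple trend — see the exception note.
Br > S: period and group pull opposite ways; the across-period shift dominates (325 vs 200 kJ/mol).
Note the exception: S has a higher electron affinity than O, contrary to the simple trend — the compact 2p subshell of O repels the added electron more than S's larger 3p does.
Approximate values (kJ/mol): O 141, S 200, Ge 119, Br 325, Ba 14.
So from highest to lowest: Br > S > O > Ge > Ba.

Br, S, O, Ge, Ba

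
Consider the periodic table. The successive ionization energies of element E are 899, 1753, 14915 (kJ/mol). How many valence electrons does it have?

Look for the largest jump between consecutive ionization energies: IE3/IE2 ≈ 8.5, far larger than any earlier ratio.
That jump marks the point where a core electron is being removed. So the atom has 2 valence electrons.

2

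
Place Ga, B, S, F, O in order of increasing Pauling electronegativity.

Ga < B < S < O < F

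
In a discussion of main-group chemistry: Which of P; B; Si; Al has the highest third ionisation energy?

IE_3 is the cost of taking one more electron from the +2 cation: P²⁺ still has 3 valence electrons; B²⁺ still has 1 valence electron; Si²⁺ still has 2 valence electrons; Al²⁺ still has 1 valence electron.
All are still removing valence electrons, so compare the +2 ions as you would atoms: IE_3 generally rises across a period (higher Z_eff) and falls down a group (larger shell), subject to the usual subshell exceptions.
Valence configurations: P²⁺ [Ne]3s²3p¹, B²⁺ [He]2s¹, Si²⁺ [Ne]3s², Al²⁺ [Ne]3s¹.
P²⁺ loses a lone 3p electron whereas Si²⁺ must break into a filled 3s² pair, so IE_3(Si) > IE_3(P) even though P has the higher nuclear charge.
Approximate IE_3 values (kJ/mol): P 2914, B 3660, Si 3232, Al 2745.
Putting it together, IE_3: Al < P < Si < B.

B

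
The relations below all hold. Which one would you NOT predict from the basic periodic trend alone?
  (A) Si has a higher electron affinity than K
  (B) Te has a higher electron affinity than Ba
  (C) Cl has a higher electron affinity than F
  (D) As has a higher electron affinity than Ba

(C)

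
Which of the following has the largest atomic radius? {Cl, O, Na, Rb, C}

Rb

C is in period 2, group 14; O is in period 2, group 16; Na is in period 3, group 1; Cl is in period 3, group 17; Rb is in period 5, group 1.
Radius decreases left→right (rising Z_eff, same n) and increases top→bottom (higher n).
Neither a single period nor a single group — weigh both effects.
C > O: both are in period 2; the period trend gives C the larger value.
Cl > C: period and group pull opposite ways; the down-group shift dominates (99 vs 75 pm).
Na > Cl: Na lies to the left of Cl in period 3, so the across-period effect alone puts Na larger.
Rb > Na: they share group 1; the group trend gives Rb the larger value.
For reference (pm): C 75, O 63, Na 155, Cl 99, Rb 210.
The largest atomic radius among these belongs to Rb.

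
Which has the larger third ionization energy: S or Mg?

Mg

The third ionization energy removes an electron from the +2 ion. For each element: S²⁺ still has 4 valence electrons; Mg²⁺ is the bare [Ne] core.
Core electrons are held far more tightly than valence electrons, so Mg tops the IE_3 order.
Tabulated IE_3 (kJ/mol): S 3357, Mg 7733.
Putting it together, IE_3: S < Mg.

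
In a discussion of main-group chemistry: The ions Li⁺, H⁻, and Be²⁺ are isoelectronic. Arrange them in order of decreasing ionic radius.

H⁻ > Li⁺ > Be²⁺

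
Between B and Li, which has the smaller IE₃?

B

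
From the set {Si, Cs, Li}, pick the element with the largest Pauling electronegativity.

Atoms toward the upper right of the periodic table pull bonding electrons most strongly.
Neither a single period nor a single group — weigh both effects.
Li > Cs: they share group 1; the group trend gives Li the larger value.
Si > Li: period and group pull opposite ways; the across-period shift dominates (1.90 vs 0.98).
For reference (Pauling): Li 0.98, Si 1.90, Cs 0.79.
The largest Pauling electronegativity among these belongs to Si.

Si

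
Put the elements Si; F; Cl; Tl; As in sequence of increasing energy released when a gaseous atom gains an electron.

Adding an electron releases more energy for atoms nearer the top right (short of the noble gases).
These span different periods and groups, so the two trends combine.
As > Tl: relative to Tl, both the across-period and down-group shifts push As's electron affinity up.
Si > As: the two effects oppose for this pair; the down-group effect wins (134 vs 78 kJ/mol).
F > Si: both effects reinforce here, so F is clearly the higher of the two.
Cl > F: this pair runs against the simple trend — see the exception note.
Note the exception: Cl has a higher electron affinity than F, contrary to the simple trend — F's small 2p subshell makes the incoming electron feel strong e⁻–e⁻ repulsion, so Cl actually releases more energy on gaining an electron.
Tabulated electron affinity (kJ/mol): F 328, Si 134, Cl 349, As 78, Tl 19.
So from lowest to highest: Tl < As < Si < F < Cl.

Tl < As < Si < F < Cl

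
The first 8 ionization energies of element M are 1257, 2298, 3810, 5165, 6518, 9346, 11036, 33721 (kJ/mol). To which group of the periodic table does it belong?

Look for the largest jump between consecutive ionization energies: IE8/IE7 ≈ 3.1, far larger than any earlier ratio.
That jump marks the point where a core electron is being removed. So the atom has 7 valence electrons.
A main-group element with 7 valence electrons is in group 17.

Group 17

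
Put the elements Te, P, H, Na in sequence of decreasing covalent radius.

Na > Te > P > H

H is in period 1, group 1; Na is in period 3, group 1; P is in period 3, group 15; Te is in period 5, group 16.
Moving right in a period, electrons are added to the same shell under a stronger nuclear pull, so atoms get smaller; moving down, a new shell is opened and atoms get larger.
Neither a single period nor a single group — weigh both effects.
P > H: the two effects oppose for this pair; the down-group effect wins (111 vs 32 pm).
Te > P: period and group pull opposite ways; the down-group shift dominates (136 vs 111 pm).
Na > Te: the two effects oppose for this pair; the across-period effect wins (155 vs 136 pm).
Approximate values (pm): H 32, Na 155, P 111, Te 136.
So from largest to smallest: Na > Te > P > H.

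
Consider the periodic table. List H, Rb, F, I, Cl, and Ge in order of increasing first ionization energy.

H is in period 1, group 1; F is in period 2, group 17; Cl is in period 3, group 17; Ge is in period 4, group 14; Rb is in period 5, group 1; I is in period 5, group 17.
Across a period the outer electron is held more tightly (higher IE₁); down a group it sits in a higher shell, more shielded, and comes off more easily.
Neither a single period nor a single group — weigh both effects.
Ge > Rb: both effects reinforce here, so Ge is clearly the higher of the two.
I > Ge: period and group pull opposite ways; the across-period shift dominates (1008 vs 762 kJ/mol).
Cl > I: they share group 17; the group trend gives Cl the larger value.
H > Cl: period and group pull opposite ways; the down-group shift dominates (1312 vs 1251 kJ/mol).
F > H: the two effects oppose for this pair; the across-period effect wins (1681 vs 1312 kJ/mol).
Tabulated first ionization energy (kJ/mol): H 1312, F 1681, Cl 1251, Ge 762, Rb 403, I 1008.
So from lowest to highest: Rb < Ge < I < Cl < H < F.

Rb, Ge, I, Cl, H, F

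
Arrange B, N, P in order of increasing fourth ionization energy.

P, N, B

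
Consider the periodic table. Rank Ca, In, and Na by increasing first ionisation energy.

Na < In < Ca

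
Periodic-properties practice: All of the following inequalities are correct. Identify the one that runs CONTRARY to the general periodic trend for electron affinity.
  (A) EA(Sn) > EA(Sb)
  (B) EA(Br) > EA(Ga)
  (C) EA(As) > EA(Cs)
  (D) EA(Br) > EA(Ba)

(A)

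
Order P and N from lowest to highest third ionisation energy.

IE_3 is the cost of taking one more electron from the +2 cation: P²⁺ still has 3 valence electrons; N²⁺ still has 3 valence electrons.
All are still removing valence electrons, so compare the +2 ions as you would atoms: IE_3 generally rises across a period (higher Z_eff) and falls down a group (larger shell), subject to the usual subshell exceptions.
Valence configurations: P²⁺ [Ne]3s²3p¹, N²⁺ [He]2s²2p¹.
Approximate IE_3 values (kJ/mol): P 2914, N 4578.
Hence IE_3: P < N.

P < N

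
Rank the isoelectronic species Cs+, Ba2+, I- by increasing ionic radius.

Ba2+, Cs+, I-

All of these have 54 electrons, so size is governed by nuclear charge alone: the more protons, the stronger the pull on the same electron cloud, and the smaller the ion.
Nuclear charges: Ba2+ (Z=56), Cs+ (Z=55), I- (Z=53).
Smallest to largest: Ba2+ < Cs+ < I-.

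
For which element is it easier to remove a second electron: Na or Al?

Al

After 1 electron has been removed, what remains? Na⁺ is the bare [Ne] core; Al⁺ still has 2 valence electrons.
Core electrons are held far more tightly than valence electrons, so Na tops the IE_2 order.
The numbers (kJ/mol): Na 4562, Al 1817.
Putting it together, IE_2: Al < Na.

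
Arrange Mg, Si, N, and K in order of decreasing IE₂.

K > N > Si > Mg

After 1 electron has been removed, what remains? Mg⁺ still has 1 valence electron; Si⁺ still has 3 valence electrons; N⁺ still has 4 valence electrons; K⁺ is the bare [Ar] core.
Breaking into a closed-shell core is much more expensive than removing a leftover valence electron — K has the largest IE_2 here.
Valence configurations: Mg⁺ [Ne]3s¹, Si⁺ [Ne]3s²3p¹, N⁺ [He]2s²2p².
Approximate IE_2 values (kJ/mol): Mg 1451, Si 1577, N 2856, K 3052.
So the second ionization energies run Mg < Si < N < K.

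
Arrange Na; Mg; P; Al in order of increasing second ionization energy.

Mg < Al < P < Na

IE_2 is the cost of taking one more electron from the +1 cation: Na⁺ is the bare [Ne] core; Mg⁺ still has 1 valence electron; P⁺ still has 4 valence electrons; Al⁺ still has 2 valence electrons.
Breaking into a closed-shell core is much more expensive than removing a leftover valence electron — Na has the largest IE_2 here.
Valence configurations: Mg⁺ [Ne]3s¹, P⁺ [Ne]3s²3p², Al⁺ [Ne]3s².
Approximate IE_2 values (kJ/mol): Na 4562, Mg 1451, P 1907, Al 1817.
Putting it together, IE_2: Mg < Al < P < Na.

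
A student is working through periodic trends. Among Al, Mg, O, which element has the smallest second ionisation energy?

Mg

The second ionization energy removes an electron from the +1 ion. For each element: Al⁺ still has 2 valence electrons; Mg⁺ still has 1 valence electron; O⁺ still has 5 valence electrons.
All are still removing valence electrons, so compare the +1 ions as you would atoms: IE_2 generally rises across a period (higher Z_eff) and falls down a group (larger shell), subject to the usual subshell exceptions.
Valence configurations: Al⁺ [Ne]3s², Mg⁺ [Ne]3s¹, O⁺ [He]2s²2p³.
Approximate IE_2 values (kJ/mol): Al 1817, Mg 1451, O 3388.
Hence IE_2: Mg < Al < O.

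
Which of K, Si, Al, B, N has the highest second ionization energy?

K

After 1 electron has been removed, what remains? K⁺ is the bare [Ar] core; Si⁺ still has 3 valence electrons; Al⁺ still has 2 valence electrons; B⁺ still has 2 valence electrons; N⁺ still has 4 valence electrons.
Pulling an electron out of a noble-gas core costs far more than removing a remaining valence electron, so K sits at the high end of IE_2.
Valence configurations: Si⁺ [Ne]3s²3p¹, Al⁺ [Ne]3s², B⁺ [He]2s², N⁺ [He]2s²2p².
Si⁺ loses a lone 3p electron whereas Al⁺ must break into a filled 3s² pair, so IE_2(Al) > IE_2(Si) even though Si has the higher nuclear charge.
Approximate IE_2 values (kJ/mol): K 3052, Si 1577, Al 1817, B 2427, N 2856.
Putting it together, IE_2: Si < Al < B < N < K.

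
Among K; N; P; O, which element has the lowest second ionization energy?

Consider each +1 ion: K⁺ is the bare [Ar] core; N⁺ still has 4 valence electrons; P⁺ still has 4 valence electrons; O⁺ still has 5 valence electrons.
Usually core removal costs more than valence removal, but here the competition is close: a tightly held n=2 valence electron can cost more to remove than an n=3 core electron, so the actual values have to decide it.
Valence configurations: N⁺ [He]2s²2p², P⁺ [Ne]3s²3p², O⁺ [He]2s²2p³.
Tabulated IE_2 (kJ/mol): K 3052, N 2856, P 1907, O 3388.
Hence IE_2: P < N < K < O.

P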